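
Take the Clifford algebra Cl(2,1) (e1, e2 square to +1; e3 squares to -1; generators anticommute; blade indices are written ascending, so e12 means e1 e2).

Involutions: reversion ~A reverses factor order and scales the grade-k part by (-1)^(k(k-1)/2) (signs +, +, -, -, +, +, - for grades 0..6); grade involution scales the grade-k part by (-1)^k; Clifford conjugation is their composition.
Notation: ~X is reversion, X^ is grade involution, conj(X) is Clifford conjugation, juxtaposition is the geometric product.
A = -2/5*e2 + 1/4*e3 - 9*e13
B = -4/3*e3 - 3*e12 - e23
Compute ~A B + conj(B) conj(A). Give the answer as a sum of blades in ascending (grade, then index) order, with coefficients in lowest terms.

first term: 1/3 + 54/5*e1 - 1/4*e2 + 2/5*e3 - 9*e12 - 397/15*e23 - 3/4*e123
second term: 1/3 + 66/5*e1 + 1/4*e2 - 2/5*e3 - 9*e12 - 413/15*e23 - 3/4*e123
Answer: 2/3 + 24*e1 - 18*e12 - 54*e23 - 3/2*e123


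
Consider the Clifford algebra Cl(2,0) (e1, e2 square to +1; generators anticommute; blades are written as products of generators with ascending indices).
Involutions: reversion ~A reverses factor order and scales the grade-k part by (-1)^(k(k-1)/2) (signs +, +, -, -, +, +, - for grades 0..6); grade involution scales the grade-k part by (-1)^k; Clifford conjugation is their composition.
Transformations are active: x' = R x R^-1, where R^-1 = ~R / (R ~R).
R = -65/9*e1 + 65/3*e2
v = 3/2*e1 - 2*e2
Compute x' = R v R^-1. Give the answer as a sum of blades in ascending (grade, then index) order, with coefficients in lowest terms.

~R = -65/9*e1 + 65/3*e2, and R ~R = 42250/81, so R^-1 = ~R / (42250/81).
R v = -325/6 - 325/18*e1 e2
Answer: -5/2*e2


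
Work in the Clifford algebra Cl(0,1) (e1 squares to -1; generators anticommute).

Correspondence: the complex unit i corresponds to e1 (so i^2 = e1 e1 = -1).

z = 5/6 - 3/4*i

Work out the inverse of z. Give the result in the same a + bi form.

In blades: z = 5/6 - 3/4*e1.
With qbar = 5/6 + 3/4*e1 (scalar fixed, mapped units negated), z qbar = 181/144 (the sum of squared coefficients), so z^-1 = qbar / (181/144) = 120/181 + 108/181*e1; translating back:
Answer: 120/181 + 108/181*i


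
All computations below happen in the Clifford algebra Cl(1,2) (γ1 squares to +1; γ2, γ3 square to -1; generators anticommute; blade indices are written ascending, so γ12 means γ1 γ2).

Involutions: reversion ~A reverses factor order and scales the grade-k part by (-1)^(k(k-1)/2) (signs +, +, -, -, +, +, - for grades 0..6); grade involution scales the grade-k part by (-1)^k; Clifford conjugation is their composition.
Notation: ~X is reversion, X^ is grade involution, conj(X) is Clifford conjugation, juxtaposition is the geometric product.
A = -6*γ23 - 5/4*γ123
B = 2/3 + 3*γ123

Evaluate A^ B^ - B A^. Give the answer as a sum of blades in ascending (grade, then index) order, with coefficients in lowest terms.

first term: 15/4 - 18*γ1 - 4*γ23 + 5/6*γ123
second term: -15/4 + 18*γ1 - 4*γ23 + 5/6*γ123
Answer: 15/2 - 36*γ1


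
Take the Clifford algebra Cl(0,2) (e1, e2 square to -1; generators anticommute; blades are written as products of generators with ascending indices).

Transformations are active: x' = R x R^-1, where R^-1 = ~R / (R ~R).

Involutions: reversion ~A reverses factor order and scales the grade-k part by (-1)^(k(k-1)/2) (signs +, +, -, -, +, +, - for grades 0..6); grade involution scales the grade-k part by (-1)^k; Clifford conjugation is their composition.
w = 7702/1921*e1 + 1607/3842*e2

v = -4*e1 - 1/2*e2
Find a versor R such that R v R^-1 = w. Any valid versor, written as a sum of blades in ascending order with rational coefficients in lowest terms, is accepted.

A norm check does it: q(v) = q(w) = -65/4, hence R = v + w = 18/1921*e1 - 157/1921*e2 realises the map — parallel part kept, (v - w)/2 negated, v carried to w.
Answer: 18/1921*e1 - 157/1921*e2


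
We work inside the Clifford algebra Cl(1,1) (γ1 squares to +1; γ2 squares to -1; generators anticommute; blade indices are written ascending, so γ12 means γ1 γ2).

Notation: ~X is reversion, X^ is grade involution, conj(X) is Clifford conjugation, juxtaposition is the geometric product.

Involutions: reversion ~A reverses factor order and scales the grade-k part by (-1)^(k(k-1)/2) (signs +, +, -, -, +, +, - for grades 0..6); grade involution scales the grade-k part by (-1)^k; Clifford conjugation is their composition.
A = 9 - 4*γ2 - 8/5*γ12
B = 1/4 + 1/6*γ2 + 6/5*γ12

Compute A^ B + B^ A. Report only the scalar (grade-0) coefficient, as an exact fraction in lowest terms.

first term: -101/300 + 76/15*γ1 + 5/2*γ2 + 52/5*γ12
second term: -101/300 + 76/15*γ1 - 5/2*γ2 + 52/5*γ12
Answer: -101/150


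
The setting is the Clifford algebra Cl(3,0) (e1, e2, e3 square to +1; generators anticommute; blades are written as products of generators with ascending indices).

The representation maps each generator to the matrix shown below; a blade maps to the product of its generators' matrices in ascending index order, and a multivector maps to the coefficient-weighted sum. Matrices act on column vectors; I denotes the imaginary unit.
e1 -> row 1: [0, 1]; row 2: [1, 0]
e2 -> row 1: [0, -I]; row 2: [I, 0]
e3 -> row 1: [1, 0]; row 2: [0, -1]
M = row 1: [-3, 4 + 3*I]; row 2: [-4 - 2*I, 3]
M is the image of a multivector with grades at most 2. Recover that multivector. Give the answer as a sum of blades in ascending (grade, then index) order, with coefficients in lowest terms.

Method: 1, rho(e1), rho(e2), rho(e3) form a trace-orthogonal basis of the 2x2 complex matrices (tr(X Y) = 2 if X = Y, else 0), so M = m0*1 + m1*rho(e1) + m2*rho(e2) + m3*rho(e3) with m0 = tr(M)/2 = 0, m1 = tr(M rho(e1))/2 = I/2, m2 = tr(M rho(e2))/2 = -5/2 + 4*I, m3 = tr(M rho(e3))/2 = -3.
Multiplying table entries, the bivector images are rho(e1 e2) = I*rho(e3), rho(e1 e3) = -I*rho(e2), rho(e2 e3) = I*rho(e1); with real blade coefficients the real parts of m0..m3 are the coefficients of 1, e1, e2, e3 and the imaginary parts give the bivectors (e2 e3: Im m1, e1 e3: -Im m2, e1 e2: Im m3).
Answer: -5/2*e2 - 3*e3 - 4*e1 e3 + 1/2*e2 e3


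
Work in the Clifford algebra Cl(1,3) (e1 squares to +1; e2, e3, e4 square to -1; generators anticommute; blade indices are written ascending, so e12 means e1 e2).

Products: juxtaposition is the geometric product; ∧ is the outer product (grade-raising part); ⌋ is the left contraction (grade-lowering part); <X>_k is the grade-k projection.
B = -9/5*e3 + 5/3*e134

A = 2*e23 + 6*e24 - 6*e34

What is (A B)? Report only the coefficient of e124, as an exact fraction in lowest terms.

step 1: 10*e1 + 18/5*e2 + 54/5*e4 + 10*e123 - 10/3*e124 + 54/5*e234
Answer: -10/3


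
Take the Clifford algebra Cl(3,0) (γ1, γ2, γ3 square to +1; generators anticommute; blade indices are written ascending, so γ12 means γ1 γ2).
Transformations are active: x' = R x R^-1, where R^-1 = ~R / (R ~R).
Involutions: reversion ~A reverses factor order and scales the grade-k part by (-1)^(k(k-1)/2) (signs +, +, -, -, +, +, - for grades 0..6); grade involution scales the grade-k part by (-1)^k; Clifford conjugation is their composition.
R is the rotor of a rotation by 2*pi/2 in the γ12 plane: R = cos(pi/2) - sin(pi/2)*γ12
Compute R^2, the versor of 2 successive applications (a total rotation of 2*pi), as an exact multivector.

Rotor phase runs at HALF the rotation angle; powers of one rotor simply add phase, so after 2 steps in γ12 the phase is 2*pi/2 = pi and R^2 = cos(pi) - sin(pi)*γ12.
cos(pi) = -1 and sin(pi) = 0, so R^2 = -1. The total rotation 2*pi is 1 full turn, so every vector returns to itself, yet the rotor is -1, on the OTHER sheet of the double cover (an odd number of 2*pi turns).
Answer: -1


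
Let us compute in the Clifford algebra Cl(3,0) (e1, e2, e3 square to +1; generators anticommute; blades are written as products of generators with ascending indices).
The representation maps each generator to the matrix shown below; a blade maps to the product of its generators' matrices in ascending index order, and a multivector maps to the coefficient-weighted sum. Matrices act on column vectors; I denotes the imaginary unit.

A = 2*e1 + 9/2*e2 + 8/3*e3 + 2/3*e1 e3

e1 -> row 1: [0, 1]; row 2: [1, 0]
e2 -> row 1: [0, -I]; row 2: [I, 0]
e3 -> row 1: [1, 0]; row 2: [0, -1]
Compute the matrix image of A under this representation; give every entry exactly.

Bivector images (products of the table entries): rho(e1 e3) = rho(e1)rho(e3) = row 1: [0, -1]; row 2: [1, 0].
M = (2)*rho(e1) + (9/2)*rho(e2) + (8/3)*rho(e3) + (2/3)*rho(e1 e3), summed entrywise:
Answer: row 1: [8/3, 4/3 - 9*I/2]; row 2: [8/3 + 9*I/2, -8/3]


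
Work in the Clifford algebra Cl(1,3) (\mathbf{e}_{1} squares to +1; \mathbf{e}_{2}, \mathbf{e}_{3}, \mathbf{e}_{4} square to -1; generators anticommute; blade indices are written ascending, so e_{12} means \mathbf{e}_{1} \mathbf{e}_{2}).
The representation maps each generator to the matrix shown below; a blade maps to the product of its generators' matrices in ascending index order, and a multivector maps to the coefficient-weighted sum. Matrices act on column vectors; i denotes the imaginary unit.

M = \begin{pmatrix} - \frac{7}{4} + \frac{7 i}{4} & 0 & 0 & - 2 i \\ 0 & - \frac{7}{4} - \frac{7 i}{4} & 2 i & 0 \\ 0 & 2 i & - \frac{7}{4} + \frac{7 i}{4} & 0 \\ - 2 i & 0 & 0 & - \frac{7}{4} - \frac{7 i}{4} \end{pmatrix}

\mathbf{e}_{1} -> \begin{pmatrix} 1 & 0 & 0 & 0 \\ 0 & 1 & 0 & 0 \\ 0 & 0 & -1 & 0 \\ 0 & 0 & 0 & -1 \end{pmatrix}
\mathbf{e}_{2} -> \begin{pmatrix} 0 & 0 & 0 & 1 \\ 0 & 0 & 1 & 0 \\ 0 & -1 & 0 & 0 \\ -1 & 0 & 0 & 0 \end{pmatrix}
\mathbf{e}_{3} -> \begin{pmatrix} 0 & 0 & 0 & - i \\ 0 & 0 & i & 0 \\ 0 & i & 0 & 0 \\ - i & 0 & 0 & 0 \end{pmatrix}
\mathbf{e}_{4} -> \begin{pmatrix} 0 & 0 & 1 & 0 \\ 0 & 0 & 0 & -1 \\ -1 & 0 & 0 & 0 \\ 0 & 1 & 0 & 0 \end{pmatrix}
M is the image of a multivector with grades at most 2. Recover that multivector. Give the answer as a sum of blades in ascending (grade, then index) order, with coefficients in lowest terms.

Method: the blade images are trace-orthogonal — tr(rho(e_A) rho(e_B)^-1) = 4 if A = B and 0 otherwise — and rho(e_A)^-1 = (e_A)^2 * rho(e_A) with (e_A)^2 = +1 or -1, so the coefficient of e_A in the preimage is (e_A)^2 * tr(M rho(e_A))/4.
Nonzero projections over blades of grade <= 2: 1: (1)^2 = +1, tr(M 1) = -7, coefficient -\frac{7}{4}; e_{3}: (e_{3})^2 = -1, tr(M rho(e_{3})) = -8, coefficient 2; e_{23}: (e_{23})^2 = -1, tr(M rho(e_{23})) = 7, coefficient -\frac{7}{4}. Every other blade of grade <= 2 projects to 0.
Answer: -\frac{7}{4} + 2 e_{3} - \frac{7}{4} e_{23}


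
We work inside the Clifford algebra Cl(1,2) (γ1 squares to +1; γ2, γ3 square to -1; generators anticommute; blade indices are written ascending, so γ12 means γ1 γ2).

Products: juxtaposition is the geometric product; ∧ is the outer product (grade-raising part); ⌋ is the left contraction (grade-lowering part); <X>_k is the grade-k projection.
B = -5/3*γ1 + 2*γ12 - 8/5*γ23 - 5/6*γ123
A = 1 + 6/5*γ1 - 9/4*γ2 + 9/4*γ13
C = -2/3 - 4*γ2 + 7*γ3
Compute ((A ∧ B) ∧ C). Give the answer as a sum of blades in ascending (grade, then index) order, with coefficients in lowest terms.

step 1: -5/3*γ1 - 7/4*γ12 - 8/5*γ23 - 413/150*γ123
step 2: 10/9*γ1 + 47/6*γ12 - 35/3*γ13 + 16/15*γ23 - 9373/900*γ123
Answer: 10/9*γ1 + 47/6*γ12 - 35/3*γ13 + 16/15*γ23 - 9373/900*γ123


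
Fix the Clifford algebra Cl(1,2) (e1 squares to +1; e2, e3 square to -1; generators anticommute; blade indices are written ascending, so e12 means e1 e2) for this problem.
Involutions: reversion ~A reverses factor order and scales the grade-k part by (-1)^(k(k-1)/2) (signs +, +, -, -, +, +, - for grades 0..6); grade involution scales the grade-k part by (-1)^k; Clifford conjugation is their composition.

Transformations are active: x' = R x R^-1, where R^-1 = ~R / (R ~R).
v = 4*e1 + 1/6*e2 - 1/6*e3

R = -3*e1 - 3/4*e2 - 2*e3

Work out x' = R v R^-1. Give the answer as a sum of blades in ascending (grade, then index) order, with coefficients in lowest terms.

~R = -3*e1 - 3/4*e2 - 2*e3, and R ~R = 71/16, so R^-1 = ~R / (71/16).
R v = -293/24 + 5/2*e12 + 17/2*e13 + 11/24*e23
Answer: 888/71*e1 + 1687/426*e2 + 4759/426*e3


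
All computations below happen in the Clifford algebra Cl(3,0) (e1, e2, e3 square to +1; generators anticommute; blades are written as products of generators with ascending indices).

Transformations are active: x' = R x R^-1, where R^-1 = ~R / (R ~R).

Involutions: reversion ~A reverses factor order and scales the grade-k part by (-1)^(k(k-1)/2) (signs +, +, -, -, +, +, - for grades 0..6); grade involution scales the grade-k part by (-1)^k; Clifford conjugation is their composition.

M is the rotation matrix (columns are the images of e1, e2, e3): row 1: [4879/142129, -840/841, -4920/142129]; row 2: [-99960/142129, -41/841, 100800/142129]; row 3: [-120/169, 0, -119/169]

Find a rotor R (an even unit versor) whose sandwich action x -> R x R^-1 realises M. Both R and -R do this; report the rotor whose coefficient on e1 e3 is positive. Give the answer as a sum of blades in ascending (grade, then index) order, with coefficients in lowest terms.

Method: write R = a + b12*e1 e2 + b13*e1 e3 + b23*e2 e3 with a^2 + b12^2 + b13^2 + b23^2 = 1 (so R^-1 = ~R). Expanding the columns R e_j ~R gives tr M = 4a^2 - 1 and, from the antisymmetric part, M21 - M12 = -4a*b12, M13 - M31 = 4a*b13, M32 - M23 = -4a*b23.
Here tr M = -102129/142129, so a^2 = (1 + tr M)/4 = 10000/142129 and a = ±100/377. Taking a = 100/377: M21 - M12 = 42000/142129, M13 - M31 = 96000/142129, M32 - M23 = -100800/142129, giving b12 = -105/377, b13 = 240/377, b23 = 252/377, i.e. R = 100/377 - 105/377*e1 e2 + 240/377*e1 e3 + 252/377*e2 e3.
Its e1 e3 coefficient is already positive.
Answer: 100/377 - 105/377*e1 e2 + 240/377*e1 e3 + 252/377*e2 e3. Why the constraint matters: R and -R act identically through the sandwich — M has trace -102129/142129 either way — so only the sign condition on e1 e3 picks one of the two preimages.


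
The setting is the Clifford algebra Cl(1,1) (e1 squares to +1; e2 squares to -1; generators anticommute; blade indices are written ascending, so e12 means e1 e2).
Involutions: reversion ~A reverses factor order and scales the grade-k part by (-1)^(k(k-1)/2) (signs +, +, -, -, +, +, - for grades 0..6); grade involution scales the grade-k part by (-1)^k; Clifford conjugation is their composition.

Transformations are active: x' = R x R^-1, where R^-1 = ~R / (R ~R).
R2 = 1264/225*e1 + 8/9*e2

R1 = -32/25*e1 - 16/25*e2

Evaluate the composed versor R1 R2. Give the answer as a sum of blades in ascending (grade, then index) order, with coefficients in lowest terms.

Distribute over the terms of R1 (each basis-blade product reordered to ascending indices, repeated generators contracted through their squares):
(-32/25*e1) R2 = -40448/5625 - 256/225*e12
(-16/25*e2) R2 = 128/225 + 20224/5625*e12
Summing the partial products and collecting blades:
Answer: -12416/1875 + 1536/625*e12


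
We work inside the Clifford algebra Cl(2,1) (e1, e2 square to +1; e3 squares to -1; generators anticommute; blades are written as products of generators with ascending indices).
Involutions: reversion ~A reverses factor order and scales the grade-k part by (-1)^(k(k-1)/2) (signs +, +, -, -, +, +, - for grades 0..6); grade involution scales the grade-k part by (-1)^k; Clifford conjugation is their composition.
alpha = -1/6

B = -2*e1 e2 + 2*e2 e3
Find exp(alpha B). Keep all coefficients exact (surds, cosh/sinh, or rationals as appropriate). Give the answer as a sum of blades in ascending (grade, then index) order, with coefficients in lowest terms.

B^2 term by term: the squares give (-2)^2*(e1 e2)^2 + (2)^2*(e2 e3)^2 = 4*(-1) + 4*(+1) = 0 (each basis 2-blade squares to minus the product of its generators' squares); cross terms between blades sharing an index anticommute and cancel. So B^2 = 0.
B^2 = 0, so the series truncates immediately: exp(alpha B) = 1 + alpha B (parabolic case).
Answer: 1 + 1/3*e1 e2 - 1/3*e2 e3


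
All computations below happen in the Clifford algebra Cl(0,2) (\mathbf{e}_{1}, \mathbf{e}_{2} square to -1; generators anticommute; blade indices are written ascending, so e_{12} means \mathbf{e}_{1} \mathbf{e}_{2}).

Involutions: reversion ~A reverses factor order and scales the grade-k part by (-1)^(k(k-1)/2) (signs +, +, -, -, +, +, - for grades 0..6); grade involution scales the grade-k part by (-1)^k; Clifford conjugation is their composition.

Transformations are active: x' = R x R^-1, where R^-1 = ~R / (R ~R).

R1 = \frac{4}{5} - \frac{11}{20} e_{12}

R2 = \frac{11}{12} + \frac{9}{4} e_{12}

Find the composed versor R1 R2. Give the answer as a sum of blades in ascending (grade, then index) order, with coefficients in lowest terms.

Distribute over the terms of R1 (each basis-blade product reordered to ascending indices, repeated generators contracted through their squares):
(\frac{4}{5}) R2 = \frac{11}{15} + \frac{9}{5} e_{12}
(-\frac{11}{20} e_{12}) R2 = \frac{99}{80} - \frac{121}{240} e_{12}
Summing the partial products and collecting blades:
Answer: \frac{473}{240} + \frac{311}{240} e_{12}


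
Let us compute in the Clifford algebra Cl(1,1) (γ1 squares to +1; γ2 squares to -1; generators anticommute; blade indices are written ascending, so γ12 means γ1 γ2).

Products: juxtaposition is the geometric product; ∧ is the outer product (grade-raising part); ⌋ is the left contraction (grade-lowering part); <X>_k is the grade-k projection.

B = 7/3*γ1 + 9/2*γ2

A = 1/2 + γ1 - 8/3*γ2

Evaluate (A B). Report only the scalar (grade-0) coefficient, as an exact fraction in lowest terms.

step 1: 43/3 + 7/6*γ1 + 9/4*γ2 + 193/18*γ12
Answer: 43/3


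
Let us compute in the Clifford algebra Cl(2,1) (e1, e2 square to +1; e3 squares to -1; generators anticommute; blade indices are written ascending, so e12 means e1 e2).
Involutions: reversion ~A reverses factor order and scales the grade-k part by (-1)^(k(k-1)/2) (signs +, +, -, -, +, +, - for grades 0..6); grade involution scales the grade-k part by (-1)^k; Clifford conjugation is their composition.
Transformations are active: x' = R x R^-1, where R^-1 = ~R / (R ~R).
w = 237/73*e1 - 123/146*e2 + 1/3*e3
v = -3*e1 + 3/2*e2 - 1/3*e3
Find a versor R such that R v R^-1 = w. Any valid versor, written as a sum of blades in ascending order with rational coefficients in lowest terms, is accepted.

Take R = v + w = 18/73*e1 + 48/73*e2. Because q(v) = q(w) = 401/36, conjugation by R sends v exactly to w.
Answer: 18/73*e1 + 48/73*e2


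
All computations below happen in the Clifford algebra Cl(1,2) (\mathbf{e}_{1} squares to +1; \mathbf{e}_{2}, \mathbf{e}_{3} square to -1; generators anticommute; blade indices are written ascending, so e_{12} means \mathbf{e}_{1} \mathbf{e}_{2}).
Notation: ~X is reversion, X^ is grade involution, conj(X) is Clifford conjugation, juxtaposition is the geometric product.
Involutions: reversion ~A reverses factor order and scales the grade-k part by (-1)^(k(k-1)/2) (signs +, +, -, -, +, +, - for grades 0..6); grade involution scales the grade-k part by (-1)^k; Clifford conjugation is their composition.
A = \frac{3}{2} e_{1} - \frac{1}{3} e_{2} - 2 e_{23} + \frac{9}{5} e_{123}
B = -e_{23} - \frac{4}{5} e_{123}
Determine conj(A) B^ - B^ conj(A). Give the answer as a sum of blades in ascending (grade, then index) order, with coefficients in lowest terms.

first term: \frac{14}{25} + \frac{1}{5} e_{1} + \frac{1}{3} e_{3} + \frac{4}{15} e_{13} - \frac{6}{5} e_{23} + \frac{3}{2} e_{123}
second term: \frac{14}{25} + \frac{1}{5} e_{1} - \frac{1}{3} e_{3} + \frac{4}{15} e_{13} - \frac{6}{5} e_{23} + \frac{3}{2} e_{123}
Answer: \frac{2}{3} e_{3}


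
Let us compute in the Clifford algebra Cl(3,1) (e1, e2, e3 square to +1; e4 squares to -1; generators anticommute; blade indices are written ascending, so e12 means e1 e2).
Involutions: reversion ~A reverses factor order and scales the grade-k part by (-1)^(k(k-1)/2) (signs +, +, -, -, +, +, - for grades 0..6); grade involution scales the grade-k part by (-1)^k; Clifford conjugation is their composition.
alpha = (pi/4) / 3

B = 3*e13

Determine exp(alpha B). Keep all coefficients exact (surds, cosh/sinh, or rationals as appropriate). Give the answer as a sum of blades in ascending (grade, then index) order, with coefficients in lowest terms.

B^2 = (3)^2*(e13)^2 = 9*(-1) = -9 (a basis 2-blade squares to minus the product of its generators' squares).
B^2 = -9 — circular case — the even/odd split gives cos and sin: l = 3, alpha*l = pi/4, so exp(alpha B) = cos(pi/4) + (sin(pi/4)/3)*B = sqrt(2)/2 + (sqrt(2)/6)*B.
Answer: sqrt(2)/2 + sqrt(2)/2*e13


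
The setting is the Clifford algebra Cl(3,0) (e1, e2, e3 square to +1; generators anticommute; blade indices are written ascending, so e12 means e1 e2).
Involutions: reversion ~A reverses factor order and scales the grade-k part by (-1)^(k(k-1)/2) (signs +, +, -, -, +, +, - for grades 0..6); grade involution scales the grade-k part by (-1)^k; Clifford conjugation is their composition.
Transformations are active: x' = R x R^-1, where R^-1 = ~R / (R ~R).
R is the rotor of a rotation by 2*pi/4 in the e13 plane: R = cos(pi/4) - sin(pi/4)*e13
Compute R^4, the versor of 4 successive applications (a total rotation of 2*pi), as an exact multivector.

Rotor phase runs at HALF the rotation angle; powers of one rotor simply add phase, so after 4 steps in e13 the phase is 4*pi/4 = pi and R^4 = cos(pi) - sin(pi)*e13.
cos(pi) = -1 and sin(pi) = 0, so R^4 = -1. The total rotation 2*pi is 1 full turn, so every vector returns to itself, yet the rotor is -1, on the OTHER sheet of the double cover (an odd number of 2*pi turns).
Answer: -1


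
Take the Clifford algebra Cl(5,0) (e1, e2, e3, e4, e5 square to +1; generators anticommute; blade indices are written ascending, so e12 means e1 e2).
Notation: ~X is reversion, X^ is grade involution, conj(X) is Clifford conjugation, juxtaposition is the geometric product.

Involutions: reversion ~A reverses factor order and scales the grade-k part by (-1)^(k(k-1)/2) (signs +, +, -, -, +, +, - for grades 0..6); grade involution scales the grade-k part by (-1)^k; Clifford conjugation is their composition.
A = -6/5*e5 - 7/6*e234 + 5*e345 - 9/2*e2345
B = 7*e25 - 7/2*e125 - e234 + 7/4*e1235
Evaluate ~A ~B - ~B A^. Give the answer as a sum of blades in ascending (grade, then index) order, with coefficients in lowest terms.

first term: -7/6 - 42/5*e2 - 9/2*e5 - 21/5*e12 + 63/8*e14 - 5*e25 - 63/2*e34 + 21/10*e123 - 35/4*e124 + 63/4*e134 + 49/24*e145 - 35*e234 - 49/6*e345 - 35/2*e1234 - 49/12*e1345 + 6/5*e2345
second term: -7/6 - 42/5*e2 + 9/2*e5 + 21/5*e12 - 63/8*e14 + 5*e25 - 63/2*e34 + 21/10*e123 - 35/4*e124 + 63/4*e134 + 49/24*e145 + 35*e234 + 49/6*e345 - 35/2*e1234 - 49/12*e1345 + 6/5*e2345
Answer: -9*e5 - 42/5*e12 + 63/4*e14 - 10*e25 - 70*e234 - 49/3*e345


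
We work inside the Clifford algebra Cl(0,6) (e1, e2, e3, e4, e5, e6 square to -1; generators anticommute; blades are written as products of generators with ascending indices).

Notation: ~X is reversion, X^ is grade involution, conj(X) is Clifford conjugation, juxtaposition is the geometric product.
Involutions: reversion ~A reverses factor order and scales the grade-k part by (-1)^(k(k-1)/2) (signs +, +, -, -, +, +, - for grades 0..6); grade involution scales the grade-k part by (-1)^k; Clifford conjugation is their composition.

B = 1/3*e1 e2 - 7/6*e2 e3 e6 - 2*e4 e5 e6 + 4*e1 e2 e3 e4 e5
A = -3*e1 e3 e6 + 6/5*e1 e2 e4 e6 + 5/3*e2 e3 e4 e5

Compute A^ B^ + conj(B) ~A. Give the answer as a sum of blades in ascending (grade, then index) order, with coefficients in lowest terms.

first term: -20/3*e1 - 7/2*e1 e2 - 2/5*e4 e6 + 12/5*e1 e2 e5 + 7/5*e1 e3 e4 - 13/3*e2 e3 e6 - 24/5*e3 e5 e6 - 35/18*e4 e5 e6 - 49/9*e1 e3 e4 e5 + 12*e2 e4 e5 e6
second term: -20/3*e1 - 7/2*e1 e2 + 2/5*e4 e6 - 12/5*e1 e2 e5 - 7/5*e1 e3 e4 + 7/3*e2 e3 e6 + 24/5*e3 e5 e6 + 35/18*e4 e5 e6 + 59/9*e1 e3 e4 e5 - 12*e2 e4 e5 e6
Answer: -40/3*e1 - 7*e1 e2 - 2*e2 e3 e6 + 10/9*e1 e3 e4 e5


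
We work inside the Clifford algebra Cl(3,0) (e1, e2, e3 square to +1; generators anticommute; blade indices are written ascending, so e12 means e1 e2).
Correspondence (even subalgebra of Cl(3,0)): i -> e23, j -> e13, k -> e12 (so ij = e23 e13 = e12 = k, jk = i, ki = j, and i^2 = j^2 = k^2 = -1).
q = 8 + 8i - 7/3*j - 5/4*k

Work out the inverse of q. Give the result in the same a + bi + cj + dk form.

In blades: q = 8 - 5/4*e12 - 7/3*e13 + 8*e23.
With qbar = 8 + 5/4*e12 + 7/3*e13 - 8*e23 (scalar fixed, mapped units negated), q qbar = 19441/144 (the sum of squared coefficients), so q^-1 = qbar / (19441/144) = 1152/19441 + 180/19441*e12 + 336/19441*e13 - 1152/19441*e23; translating back:
Answer: 1152/19441 - 1152/19441*i + 336/19441*j + 180/19441*k


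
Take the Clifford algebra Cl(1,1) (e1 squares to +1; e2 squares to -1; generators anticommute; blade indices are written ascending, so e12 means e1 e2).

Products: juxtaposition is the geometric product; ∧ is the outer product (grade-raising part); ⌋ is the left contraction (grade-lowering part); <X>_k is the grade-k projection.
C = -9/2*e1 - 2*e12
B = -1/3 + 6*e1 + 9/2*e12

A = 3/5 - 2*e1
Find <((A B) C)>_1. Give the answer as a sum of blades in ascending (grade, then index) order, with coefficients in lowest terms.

step 1: -61/5 + 64/15*e1 - 9*e2 + 27/10*e12
step 2: -123/5 + 729/10*e1 + 217/60*e2 - 161/10*e12
step 3: 729/10*e1 + 217/60*e2
Answer: 729/10*e1 + 217/60*e2


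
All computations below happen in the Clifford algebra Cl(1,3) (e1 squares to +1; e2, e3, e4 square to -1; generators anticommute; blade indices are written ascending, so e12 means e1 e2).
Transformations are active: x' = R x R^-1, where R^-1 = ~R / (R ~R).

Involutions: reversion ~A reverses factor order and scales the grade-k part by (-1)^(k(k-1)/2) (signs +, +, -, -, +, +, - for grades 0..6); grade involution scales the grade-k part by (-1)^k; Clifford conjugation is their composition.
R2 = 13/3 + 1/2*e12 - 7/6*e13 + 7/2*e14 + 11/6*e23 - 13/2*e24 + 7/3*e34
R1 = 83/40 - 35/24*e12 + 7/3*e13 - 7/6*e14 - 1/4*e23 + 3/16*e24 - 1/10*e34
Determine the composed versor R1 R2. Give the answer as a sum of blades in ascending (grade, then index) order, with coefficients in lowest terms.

Distribute over the grade parts of R1 (each basis-blade product reordered to ascending indices, repeated generators contracted through their squares):
<R1>_0 (= 83/40) R2 = 1079/120 + 83/80*e12 - 581/240*e13 + 581/80*e14 + 913/240*e23 - 1079/80*e24 + 581/120*e34
<R1>_2 (= -35/24*e12 + 7/3*e13 - 7/6*e14 - 1/4*e23 + 3/16*e24 - 1/10*e34) R2 = -8099/1440 + 147/32*e12 + 823/80*e13 - 3163/160*e14 - 659/360*e23 + 86/15*e24 - 8579/1440*e34 + 1427/160*e1234
Summing the partial products and collecting blades:
Answer: 4849/1440 + 901/160*e12 + 118/15*e13 - 2001/160*e14 + 1421/720*e23 - 1861/240*e24 - 1607/1440*e34 + 1427/160*e1234


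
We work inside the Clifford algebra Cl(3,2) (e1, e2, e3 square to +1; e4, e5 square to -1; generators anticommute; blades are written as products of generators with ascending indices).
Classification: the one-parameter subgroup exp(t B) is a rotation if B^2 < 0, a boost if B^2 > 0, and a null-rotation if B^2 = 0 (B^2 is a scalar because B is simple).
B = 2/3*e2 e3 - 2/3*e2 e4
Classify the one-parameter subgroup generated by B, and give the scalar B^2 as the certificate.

B^2 term by term: the squares give (2/3)^2*(e2 e3)^2 + (-2/3)^2*(e2 e4)^2 = 4/9*(-1) + 4/9*(+1) = 0 (each basis 2-blade squares to minus the product of its generators' squares); cross terms between blades sharing an index anticommute and cancel. So B^2 = 0.
Answer: null-rotation, certificate B^2 = 0. The invariant at work: B^2 = 0 is unchanged by conjugation, hence its sign classifies the subgroup whatever basis B is written in.


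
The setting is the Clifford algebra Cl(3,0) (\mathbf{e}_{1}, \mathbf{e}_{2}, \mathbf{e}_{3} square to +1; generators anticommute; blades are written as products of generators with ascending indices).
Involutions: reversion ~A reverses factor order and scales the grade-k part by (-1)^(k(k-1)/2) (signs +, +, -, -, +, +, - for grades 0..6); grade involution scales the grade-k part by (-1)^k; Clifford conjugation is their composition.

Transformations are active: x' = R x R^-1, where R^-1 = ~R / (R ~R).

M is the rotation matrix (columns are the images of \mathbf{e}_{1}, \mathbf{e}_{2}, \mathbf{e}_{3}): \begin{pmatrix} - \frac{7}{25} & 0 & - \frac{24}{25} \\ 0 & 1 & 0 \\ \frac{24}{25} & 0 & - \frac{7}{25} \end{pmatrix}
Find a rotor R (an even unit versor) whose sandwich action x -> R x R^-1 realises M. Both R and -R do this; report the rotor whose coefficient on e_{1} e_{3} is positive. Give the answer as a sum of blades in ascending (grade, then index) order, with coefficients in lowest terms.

Method: write R = a + b12*e_{1} e_{2} + b13*e_{1} e_{3} + b23*e_{2} e_{3} with a^2 + b12^2 + b13^2 + b23^2 = 1 (so R^-1 = ~R). Expanding the columns R e_j ~R gives tr M = 4a^2 - 1 and, from the antisymmetric part, M21 - M12 = -4a*b12, M13 - M31 = 4a*b13, M32 - M23 = -4a*b23.
Here tr M = \frac{11}{25}, so a^2 = (1 + tr M)/4 = \frac{9}{25} and a = ±\frac{3}{5}. Taking a = \frac{3}{5}: M21 - M12 = 0, M13 - M31 = -\frac{48}{25}, M32 - M23 = 0, giving b12 = 0, b13 = -\frac{4}{5}, b23 = 0, i.e. R = \frac{3}{5} - \frac{4}{5} e_{1} e_{3}.
Its e_{1} e_{3} coefficient is negative, so report the other preimage -R.
Answer: -\frac{3}{5} + \frac{4}{5} e_{1} e_{3}. Sheet selection: the two-to-one cover makes ±R indistinguishable at the matrix level (trace \frac{11}{25}), so uniqueness comes from the required sign on e_{1} e_{3}.


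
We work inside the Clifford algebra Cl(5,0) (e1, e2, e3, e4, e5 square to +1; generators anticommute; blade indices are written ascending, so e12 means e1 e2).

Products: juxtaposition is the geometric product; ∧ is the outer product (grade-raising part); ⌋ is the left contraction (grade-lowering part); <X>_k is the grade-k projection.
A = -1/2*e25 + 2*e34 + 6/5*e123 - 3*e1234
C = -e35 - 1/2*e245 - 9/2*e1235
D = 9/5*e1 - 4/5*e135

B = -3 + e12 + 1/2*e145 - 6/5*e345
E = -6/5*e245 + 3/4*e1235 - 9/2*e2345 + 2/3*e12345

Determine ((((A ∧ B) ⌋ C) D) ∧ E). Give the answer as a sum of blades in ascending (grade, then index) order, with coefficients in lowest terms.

step 1: 3/2*e25 - 6*e34 - 18/5*e123 + 11*e1234
step 2: -3/4*e4 - 81/5*e5 - 27/4*e13
step 3: 243/20*e3 - 27/5*e5 + 324/25*e13 + 27/20*e14 + 729/25*e15 + 3/5*e1345
step 4: 729/50*e2345 + 1944/125*e12345
Answer: 729/50*e2345 + 1944/125*e12345


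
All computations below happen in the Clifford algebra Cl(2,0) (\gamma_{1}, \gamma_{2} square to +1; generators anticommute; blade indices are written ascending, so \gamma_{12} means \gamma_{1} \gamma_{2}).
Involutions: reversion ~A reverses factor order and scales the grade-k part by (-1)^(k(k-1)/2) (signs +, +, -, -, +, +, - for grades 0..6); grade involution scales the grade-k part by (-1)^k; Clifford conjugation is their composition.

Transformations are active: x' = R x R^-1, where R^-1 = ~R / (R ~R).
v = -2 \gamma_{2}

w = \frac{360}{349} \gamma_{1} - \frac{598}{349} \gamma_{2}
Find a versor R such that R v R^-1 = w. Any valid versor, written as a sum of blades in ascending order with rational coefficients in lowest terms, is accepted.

The midline construction: v and w both square to 4, so reflecting in their sum \frac{360}{349} \gamma_{1} - \frac{1296}{349} \gamma_{2} exchanges them.
Answer: \frac{360}{349} \gamma_{1} - \frac{1296}{349} \gamma_{2}


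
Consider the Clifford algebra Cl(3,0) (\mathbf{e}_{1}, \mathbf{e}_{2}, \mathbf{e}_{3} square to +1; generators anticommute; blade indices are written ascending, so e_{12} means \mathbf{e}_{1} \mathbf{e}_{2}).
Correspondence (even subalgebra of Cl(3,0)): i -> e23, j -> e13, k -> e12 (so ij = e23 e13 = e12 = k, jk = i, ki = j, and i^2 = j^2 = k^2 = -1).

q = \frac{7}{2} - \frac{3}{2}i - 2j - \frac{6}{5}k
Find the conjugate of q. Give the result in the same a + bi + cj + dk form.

In blades: q = \frac{7}{2} - \frac{6}{5} e_{12} - 2 e_{13} - \frac{3}{2} e_{23}.
Quaternion conjugation is reversion on the even subalgebra: the scalar is fixed and every grade-2 blade flips sign, giving \frac{7}{2} + \frac{6}{5} e_{12} + 2 e_{13} + \frac{3}{2} e_{23}; translating back:
Answer: \frac{7}{2} + \frac{3}{2}i + 2j + \frac{6}{5}k


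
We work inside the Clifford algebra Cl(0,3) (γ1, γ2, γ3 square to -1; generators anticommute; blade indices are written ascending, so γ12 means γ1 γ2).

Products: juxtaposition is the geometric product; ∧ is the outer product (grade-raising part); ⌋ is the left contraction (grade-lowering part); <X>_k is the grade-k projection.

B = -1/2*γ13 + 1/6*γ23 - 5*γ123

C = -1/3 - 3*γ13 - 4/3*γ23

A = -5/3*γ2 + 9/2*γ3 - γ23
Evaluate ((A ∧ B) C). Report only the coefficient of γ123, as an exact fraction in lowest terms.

step 1: -5/6*γ123
step 2: -10/9*γ1 + 5/2*γ2 + 5/18*γ123
Answer: 5/18


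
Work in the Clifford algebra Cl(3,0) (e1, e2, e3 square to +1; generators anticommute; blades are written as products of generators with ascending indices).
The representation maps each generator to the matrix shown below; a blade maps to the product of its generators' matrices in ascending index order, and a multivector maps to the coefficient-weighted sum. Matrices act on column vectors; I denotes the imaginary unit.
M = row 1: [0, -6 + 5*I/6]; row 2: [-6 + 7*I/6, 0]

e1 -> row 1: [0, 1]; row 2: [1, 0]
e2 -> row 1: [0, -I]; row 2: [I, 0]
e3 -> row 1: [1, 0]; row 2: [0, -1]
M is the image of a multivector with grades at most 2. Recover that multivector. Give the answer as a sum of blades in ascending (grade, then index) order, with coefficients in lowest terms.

Method: 1, rho(e1), rho(e2), rho(e3) form a trace-orthogonal basis of the 2x2 complex matrices (tr(X Y) = 2 if X = Y, else 0), so M = m0*1 + m1*rho(e1) + m2*rho(e2) + m3*rho(e3) with m0 = tr(M)/2 = 0, m1 = tr(M rho(e1))/2 = -6 + I, m2 = tr(M rho(e2))/2 = 1/6, m3 = tr(M rho(e3))/2 = 0.
Multiplying table entries, the bivector images are rho(e1 e2) = I*rho(e3), rho(e1 e3) = -I*rho(e2), rho(e2 e3) = I*rho(e1); with real blade coefficients the real parts of m0..m3 are the coefficients of 1, e1, e2, e3 and the imaginary parts give the bivectors (e2 e3: Im m1, e1 e3: -Im m2, e1 e2: Im m3).
Answer: -6*e1 + 1/6*e2 + e2 e3


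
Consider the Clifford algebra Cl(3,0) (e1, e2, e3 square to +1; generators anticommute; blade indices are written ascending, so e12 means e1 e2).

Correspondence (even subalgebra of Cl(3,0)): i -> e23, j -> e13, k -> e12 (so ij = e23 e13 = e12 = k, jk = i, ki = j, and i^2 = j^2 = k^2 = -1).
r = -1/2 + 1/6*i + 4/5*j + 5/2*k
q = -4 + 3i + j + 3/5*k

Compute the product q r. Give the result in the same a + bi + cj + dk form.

In blades: q = -4 + 3/5*e12 + e13 + 3*e23, r = -1/2 + 5/2*e12 + 4/5*e13 + 1/6*e23.
Distribute q over r term by term (generator squares from the signature, products reordered to ascending indices): (-4)*r = 2 - 10*e12 - 16/5*e13 - 2/3*e23; (3/5*e12)*r = -3/2 - 3/10*e12 + 1/10*e13 - 12/25*e23; (e13)*r = -4/5 - 1/6*e12 - 1/2*e13 + 5/2*e23; (3*e23)*r = -1/2 + 12/5*e12 - 15/2*e13 - 3/2*e23.
Sum: -4/5 - 121/15*e12 - 111/10*e13 - 11/75*e23; translating back through the correspondence:
Answer: -4/5 - 11/75*i - 111/10*j - 121/15*k


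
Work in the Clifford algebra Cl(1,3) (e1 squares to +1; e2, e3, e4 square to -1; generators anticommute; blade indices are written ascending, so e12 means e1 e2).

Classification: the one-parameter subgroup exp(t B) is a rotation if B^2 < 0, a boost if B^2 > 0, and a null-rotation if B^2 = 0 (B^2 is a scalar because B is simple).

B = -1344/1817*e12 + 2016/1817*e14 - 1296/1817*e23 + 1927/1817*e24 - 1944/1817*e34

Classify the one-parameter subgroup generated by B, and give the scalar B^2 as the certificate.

B^2 term by term: the squares give (-1344/1817)^2*(e12)^2 + (2016/1817)^2*(e14)^2 + (-1296/1817)^2*(e23)^2 + (1927/1817)^2*(e24)^2 + (-1944/1817)^2*(e34)^2 = 1806336/3301489*(+1) + 4064256/3301489*(+1) + 1679616/3301489*(-1) + 3713329/3301489*(-1) + 3779136/3301489*(-1) = -1 (each basis 2-blade squares to minus the product of its generators' squares); cross terms between blades sharing an index anticommute and cancel; the commuting (index-disjoint) pairs give grade-4 terms 2*c*c'*(blade product), which cancel blade by blade — e1234: 5225472/3301489 - 5225472/3301489 = 0 — confirming B is simple. So B^2 = -1.
Answer: rotation, certificate B^2 = -1. No conjugation can change B^2 = -1; the sign gives the class.


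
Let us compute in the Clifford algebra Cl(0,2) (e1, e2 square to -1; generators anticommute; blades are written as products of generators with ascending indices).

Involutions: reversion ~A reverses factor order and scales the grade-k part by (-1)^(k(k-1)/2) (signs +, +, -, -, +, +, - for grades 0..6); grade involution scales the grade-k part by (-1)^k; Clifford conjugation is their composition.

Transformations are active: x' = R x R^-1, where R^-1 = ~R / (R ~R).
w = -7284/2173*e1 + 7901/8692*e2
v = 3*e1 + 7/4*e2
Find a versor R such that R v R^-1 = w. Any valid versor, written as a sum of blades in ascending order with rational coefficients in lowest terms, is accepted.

Since q(v) = q(w) = -193/16, the sum R = v + w = -765/2173*e1 + 5778/2173*e2 does the job whenever invertible.
Answer: -765/2173*e1 + 5778/2173*e2


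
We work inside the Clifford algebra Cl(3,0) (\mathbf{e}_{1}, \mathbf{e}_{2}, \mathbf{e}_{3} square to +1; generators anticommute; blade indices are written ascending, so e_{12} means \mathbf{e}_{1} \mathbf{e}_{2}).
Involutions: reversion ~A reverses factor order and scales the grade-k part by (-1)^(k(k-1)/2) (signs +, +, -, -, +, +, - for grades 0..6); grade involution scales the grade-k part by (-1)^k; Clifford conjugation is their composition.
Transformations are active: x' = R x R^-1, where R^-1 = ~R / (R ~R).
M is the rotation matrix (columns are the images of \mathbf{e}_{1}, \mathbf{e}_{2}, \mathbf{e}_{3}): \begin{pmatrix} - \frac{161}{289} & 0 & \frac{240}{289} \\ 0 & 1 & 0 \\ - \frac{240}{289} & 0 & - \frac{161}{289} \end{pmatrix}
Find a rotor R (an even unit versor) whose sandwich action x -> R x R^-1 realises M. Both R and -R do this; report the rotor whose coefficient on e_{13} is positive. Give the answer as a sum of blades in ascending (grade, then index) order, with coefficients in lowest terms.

Method: write R = a + b12*e_{12} + b13*e_{13} + b23*e_{23} with a^2 + b12^2 + b13^2 + b23^2 = 1 (so R^-1 = ~R). Expanding the columns R e_j ~R gives tr M = 4a^2 - 1 and, from the antisymmetric part, M21 - M12 = -4a*b12, M13 - M31 = 4a*b13, M32 - M23 = -4a*b23.
Here tr M = -\frac{33}{289}, so a^2 = (1 + tr M)/4 = \frac{64}{289} and a = ±\frac{8}{17}. Taking a = \frac{8}{17}: M21 - M12 = 0, M13 - M31 = \frac{480}{289}, M32 - M23 = 0, giving b12 = 0, b13 = \frac{15}{17}, b23 = 0, i.e. R = \frac{8}{17} + \frac{15}{17} e_{13}.
Its e_{13} coefficient is already positive.
Answer: \frac{8}{17} + \frac{15}{17} e_{13}. Uniqueness: Spin(3) -> SO(3) maps R and -R to the same rotation of trace -\frac{33}{289}; fixing the sign of the e_{13} coefficient removes the ambiguity.


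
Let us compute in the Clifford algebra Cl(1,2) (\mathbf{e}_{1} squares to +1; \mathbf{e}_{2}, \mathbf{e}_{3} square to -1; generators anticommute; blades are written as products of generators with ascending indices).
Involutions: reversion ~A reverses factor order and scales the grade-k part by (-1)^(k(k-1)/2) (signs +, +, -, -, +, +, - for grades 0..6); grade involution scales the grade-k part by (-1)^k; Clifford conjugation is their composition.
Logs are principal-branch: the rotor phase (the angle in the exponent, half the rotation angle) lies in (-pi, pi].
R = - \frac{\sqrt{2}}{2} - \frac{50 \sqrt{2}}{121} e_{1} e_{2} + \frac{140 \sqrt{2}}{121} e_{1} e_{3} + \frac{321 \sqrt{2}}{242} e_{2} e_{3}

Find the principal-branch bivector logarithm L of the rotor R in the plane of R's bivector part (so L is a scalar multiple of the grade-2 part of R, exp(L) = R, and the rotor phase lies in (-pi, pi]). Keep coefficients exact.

The scalar part of R is - \frac{\sqrt{2}}{2}, which pins the rotor phase on the principal branch; dividing the bivector part by the sine of that phase recovers the unit plane, and L is the phase times that plane.
Concretely: cos(phase) = - \frac{\sqrt{2}}{2} gives phase = ±\frac{3 \pi}{4}, and since phase/sin(phase) is even the sign is immaterial: L = (phase/sin(phase)) * <R>_2 = (\frac{3 \sqrt{2} \pi}{4}) * <R>_2.
Answer: - \frac{75 \pi}{121} e_{1} e_{2} + \frac{210 \pi}{121} e_{1} e_{3} + \frac{963 \pi}{484} e_{2} e_{3}
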